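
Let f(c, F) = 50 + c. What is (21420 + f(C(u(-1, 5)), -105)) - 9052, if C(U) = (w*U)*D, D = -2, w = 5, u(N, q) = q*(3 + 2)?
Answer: 12168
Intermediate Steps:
u(N, q) = 5*q (u(N, q) = q*5 = 5*q)
C(U) = -10*U (C(U) = (5*U)*(-2) = -10*U)
(21420 + f(C(u(-1, 5)), -105)) - 9052 = (21420 + (50 - 50*5)) - 9052 = (21420 + (50 - 10*25)) - 9052 = (21420 + (50 - 250)) - 9052 = (21420 - 200) - 9052 = 21220 - 9052 = 12168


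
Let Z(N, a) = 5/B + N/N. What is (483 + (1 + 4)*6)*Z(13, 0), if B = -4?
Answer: -513/4 ≈ -128.25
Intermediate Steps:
Z(N, a) = -¼ (Z(N, a) = 5/(-4) + N/N = 5*(-¼) + 1 = -5/4 + 1 = -¼)
(483 + (1 + 4)*6)*Z(13, 0) = (483 + (1 + 4)*6)*(-¼) = (483 + 5*6)*(-¼) = (483 + 30)*(-¼) = 513*(-¼) = -513/4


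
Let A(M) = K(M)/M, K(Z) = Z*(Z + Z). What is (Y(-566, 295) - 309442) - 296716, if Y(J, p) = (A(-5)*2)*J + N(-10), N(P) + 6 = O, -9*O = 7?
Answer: -5353603/9 ≈ -5.9485e+5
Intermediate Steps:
K(Z) = 2*Z² (K(Z) = Z*(2*Z) = 2*Z²)
O = -7/9 (O = -⅑*7 = -7/9 ≈ -0.77778)
N(P) = -61/9 (N(P) = -6 - 7/9 = -61/9)
A(M) = 2*M (A(M) = (2*M²)/M = 2*M)
Y(J, p) = -61/9 - 20*J (Y(J, p) = ((2*(-5))*2)*J - 61/9 = (-10*2)*J - 61/9 = -20*J - 61/9 = -61/9 - 20*J)
(Y(-566, 295) - 309442) - 296716 = ((-61/9 - 20*(-566)) - 309442) - 296716 = ((-61/9 + 11320) - 309442) - 296716 = (101819/9 - 309442) - 296716 = -2683159/9 - 296716 = -5353603/9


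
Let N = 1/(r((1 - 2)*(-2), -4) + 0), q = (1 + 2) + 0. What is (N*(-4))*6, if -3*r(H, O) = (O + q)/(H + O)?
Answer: 144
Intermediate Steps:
q = 3 (q = 3 + 0 = 3)
r(H, O) = -(3 + O)/(3*(H + O)) (r(H, O) = -(O + 3)/(3*(H + O)) = -(3 + O)/(3*(H + O)))
N = -6 (N = 1/((-1 - 1/3*(-4))/((1 - 2)*(-2) - 4) + 0) = 1/((-1 + 4/3)/(-1*(-2) - 4) + 0) = 1/((1/3)/(2 - 4) + 0) = 1/((1/3)/(-2) + 0) = 1/(-1/2*1/3 + 0) = 1/(-1/6 + 0) = 1/(-1/6) = -6)
(N*(-4))*6 = -6*(-4)*6 = 24*6 = 144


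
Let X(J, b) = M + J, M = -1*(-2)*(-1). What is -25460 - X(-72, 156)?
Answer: -25386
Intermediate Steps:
M = -2 (M = 2*(-1) = -2)
X(J, b) = -2 + J
-25460 - X(-72, 156) = -25460 - (-2 - 72) = -25460 - 1*(-74) = -25460 + 74 = -25386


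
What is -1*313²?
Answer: -97969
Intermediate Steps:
-1*313² = -1*97969 = -97969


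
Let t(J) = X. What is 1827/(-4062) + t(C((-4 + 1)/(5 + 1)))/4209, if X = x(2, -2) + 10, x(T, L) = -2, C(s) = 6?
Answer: -2552449/5698986 ≈ -0.44788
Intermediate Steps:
X = 8 (X = -2 + 10 = 8)
t(J) = 8
1827/(-4062) + t(C((-4 + 1)/(5 + 1)))/4209 = 1827/(-4062) + 8/4209 = 1827*(-1/4062) + 8*(1/4209) = -609/1354 + 8/4209 = -2552449/5698986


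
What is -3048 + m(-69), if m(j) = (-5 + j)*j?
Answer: 2058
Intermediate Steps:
m(j) = j*(-5 + j)
-3048 + m(-69) = -3048 - 69*(-5 - 69) = -3048 - 69*(-74) = -3048 + 5106 = 2058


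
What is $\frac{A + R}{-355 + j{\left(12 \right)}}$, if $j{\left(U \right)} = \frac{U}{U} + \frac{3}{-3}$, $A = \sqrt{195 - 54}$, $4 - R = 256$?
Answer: $\frac{252}{355} - \frac{\sqrt{141}}{355} \approx 0.67641$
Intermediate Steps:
$R = -252$ ($R = 4 - 256 = -252$)
$A = \sqrt{141} \approx 11.874$
$j{\left(U \right)} = 0$ ($j{\left(U \right)} = 1 + 3 \left(- \frac{1}{3}\right) = 1 - 1 = 0$)
$\frac{A + R}{-355 + j{\left(12 \right)}} = \frac{\sqrt{141} - 252}{-355 + 0} = \frac{-252 + \sqrt{141}}{-355} = \left(-252 + \sqrt{141}\right) \left(- \frac{1}{355}\right) = \frac{252}{355} - \frac{\sqrt{141}}{355}$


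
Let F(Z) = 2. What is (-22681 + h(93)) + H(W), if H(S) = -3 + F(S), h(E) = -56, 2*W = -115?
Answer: -22738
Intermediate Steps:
W = -115/2 (W = (½)*(-115) = -115/2 ≈ -57.500)
H(S) = -1 (H(S) = -3 + 2 = -1)
(-22681 + h(93)) + H(W) = (-22681 - 56) - 1 = -22737 - 1 = -22738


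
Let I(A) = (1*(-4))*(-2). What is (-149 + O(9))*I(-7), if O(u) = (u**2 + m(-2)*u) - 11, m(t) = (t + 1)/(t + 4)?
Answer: -668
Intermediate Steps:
m(t) = (1 + t)/(4 + t)
I(A) = 8 (I(A) = -4*(-2) = 8)
O(u) = -11 + u**2 - u/2 (O(u) = (u**2 + ((1 - 2)/(4 - 2))*u) - 11 = (u**2 + (-1/2)*u) - 11 = (u**2 + ((1/2)*(-1))*u) - 11 = (u**2 - u/2) - 11 = -11 + u**2 - u/2)
(-149 + O(9))*I(-7) = (-149 + (-11 + 9**2 - 1/2*9))*8 = (-149 + (-11 + 81 - 9/2))*8 = (-149 + 131/2)*8 = -167/2*8 = -668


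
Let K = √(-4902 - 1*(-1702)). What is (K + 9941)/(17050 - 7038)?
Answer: 9941/10012 + 10*I*√2/2503 ≈ 0.99291 + 0.0056501*I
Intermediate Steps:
K = 40*I*√2 (K = √(-4902 + 1702) = √(-3200) = 40*I*√2 ≈ 56.569*I)
(K + 9941)/(17050 - 7038) = (40*I*√2 + 9941)/(17050 - 7038) = (9941 + 40*I*√2)/10012 = (9941 + 40*I*√2)*(1/10012) = 9941/10012 + 10*I*√2/2503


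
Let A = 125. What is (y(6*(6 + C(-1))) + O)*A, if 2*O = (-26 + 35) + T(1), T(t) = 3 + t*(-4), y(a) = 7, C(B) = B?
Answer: 1375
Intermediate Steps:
T(t) = 3 - 4*t
O = 4 (O = ((-26 + 35) + (3 - 4*1))/2 = (9 + (3 - 4))/2 = (9 - 1)/2 = (½)*8 = 4)
(y(6*(6 + C(-1))) + O)*A = (7 + 4)*125 = 11*125 = 1375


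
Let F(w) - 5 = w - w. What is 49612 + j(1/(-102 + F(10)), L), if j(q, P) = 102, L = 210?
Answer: 49714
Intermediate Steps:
F(w) = 5 (F(w) = 5 + (w - w) = 5 + 0 = 5)
49612 + j(1/(-102 + F(10)), L) = 49612 + 102 = 49714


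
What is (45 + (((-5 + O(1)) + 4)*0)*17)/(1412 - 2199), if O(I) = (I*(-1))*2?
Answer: -45/787 ≈ -0.057179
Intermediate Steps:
O(I) = -2*I (O(I) = -I*2 = -2*I)
(45 + (((-5 + O(1)) + 4)*0)*17)/(1412 - 2199) = (45 + (((-5 - 2*1) + 4)*0)*17)/(1412 - 2199) = (45 + (((-5 - 2) + 4)*0)*17)/(-787) = (45 + ((-7 + 4)*0)*17)*(-1/787) = (45 - 3*0*17)*(-1/787) = (45 + 0*17)*(-1/787) = (45 + 0)*(-1/787) = 45*(-1/787) = -45/787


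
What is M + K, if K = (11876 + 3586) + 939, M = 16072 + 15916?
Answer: 48389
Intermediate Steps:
M = 31988
K = 16401 (K = 15462 + 939 = 16401)
M + K = 31988 + 16401 = 48389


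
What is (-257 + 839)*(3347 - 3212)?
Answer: 78570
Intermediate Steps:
(-257 + 839)*(3347 - 3212) = 582*135 = 78570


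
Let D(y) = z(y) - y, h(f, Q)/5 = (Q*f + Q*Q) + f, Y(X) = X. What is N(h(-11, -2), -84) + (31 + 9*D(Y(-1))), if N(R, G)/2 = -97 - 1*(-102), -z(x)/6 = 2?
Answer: -58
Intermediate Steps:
z(x) = -12 (z(x) = -6*2 = -12)
h(f, Q) = 5*f + 5*Q² + 5*Q*f (h(f, Q) = 5*((Q*f + Q*Q) + f) = 5*((Q*f + Q²) + f) = 5*((Q² + Q*f) + f) = 5*(f + Q² + Q*f) = 5*f + 5*Q² + 5*Q*f)
D(y) = -12 - y
N(R, G) = 10 (N(R, G) = 2*(-97 - 1*(-102)) = 2*(-97 + 102) = 2*5 = 10)
N(h(-11, -2), -84) + (31 + 9*D(Y(-1))) = 10 + (31 + 9*(-12 - 1*(-1))) = 10 + (31 + 9*(-12 + 1)) = 10 + (31 + 9*(-11)) = 10 + (31 - 99) = 10 - 68 = -58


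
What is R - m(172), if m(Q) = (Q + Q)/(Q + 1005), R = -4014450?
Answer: -4725007994/1177 ≈ -4.0145e+6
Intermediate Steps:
m(Q) = 2*Q/(1005 + Q) (m(Q) = (2*Q)/(1005 + Q) = 2*Q/(1005 + Q))
R - m(172) = -4014450 - 2*172/(1005 + 172) = -4014450 - 2*172/1177 = -4014450 - 1*344/1177 = -4014450 - 344/1177 = -4725007994/1177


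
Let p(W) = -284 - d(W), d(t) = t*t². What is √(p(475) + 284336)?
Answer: I*√106887823 ≈ 10339.0*I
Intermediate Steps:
d(t) = t³
p(W) = -284 - W³
√(p(475) + 284336) = √((-284 - 1*475³) + 284336) = √((-284 - 1*107171875) + 284336) = √((-284 - 107171875) + 284336) = √(-107172159 + 284336) = √(-106887823) = I*√106887823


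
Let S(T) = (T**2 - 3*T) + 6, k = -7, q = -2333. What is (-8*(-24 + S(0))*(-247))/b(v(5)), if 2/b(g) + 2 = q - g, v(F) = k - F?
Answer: 41312232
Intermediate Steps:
S(T) = 6 + T**2 - 3*T
v(F) = -7 - F
b(g) = 2/(-2335 - g) (b(g) = 2/(-2 + (-2333 - g)) = 2/(-2335 - g))
(-8*(-24 + S(0))*(-247))/b(v(5)) = (-8*(-24 + (6 + 0**2 - 3*0))*(-247))/((-2/(2335 + (-7 - 1*5)))) = (-8*(-24 + (6 + 0 + 0))*(-247))/((-2/(2335 + (-7 - 5)))) = (-8*(-24 + 6)*(-247))/((-2/(2335 - 12))) = (-8*(-18)*(-247))/((-2/2323)) = (144*(-247))/((-2*1/2323)) = -35568/(-2/2323) = -35568*(-2323/2) = 41312232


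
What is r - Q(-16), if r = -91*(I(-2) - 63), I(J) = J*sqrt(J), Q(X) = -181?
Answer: 5914 + 182*I*sqrt(2) ≈ 5914.0 + 257.39*I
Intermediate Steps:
I(J) = J**(3/2)
r = 5733 + 182*I*sqrt(2) (r = -91*((-2)**(3/2) - 63) = -91*(-2*I*sqrt(2) - 63) = -91*(-63 - 2*I*sqrt(2)) = 5733 + 182*I*sqrt(2) ≈ 5733.0 + 257.39*I)
r - Q(-16) = (5733 + 182*I*sqrt(2)) - 1*(-181) = (5733 + 182*I*sqrt(2)) + 181 = 5914 + 182*I*sqrt(2)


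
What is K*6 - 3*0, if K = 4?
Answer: 24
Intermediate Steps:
K*6 - 3*0 = 4*6 - 3*0 = 24 + 0 = 24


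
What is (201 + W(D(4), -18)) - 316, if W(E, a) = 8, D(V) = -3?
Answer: -107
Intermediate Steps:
(201 + W(D(4), -18)) - 316 = (201 + 8) - 316 = 209 - 316 = -107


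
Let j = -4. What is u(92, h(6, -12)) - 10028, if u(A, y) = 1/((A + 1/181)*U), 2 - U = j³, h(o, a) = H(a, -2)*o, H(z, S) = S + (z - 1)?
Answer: -11021754563/1099098 ≈ -10028.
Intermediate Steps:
H(z, S) = -1 + S + z (H(z, S) = S + (-1 + z) = -1 + S + z)
h(o, a) = o*(-3 + a) (h(o, a) = (-1 - 2 + a)*o = (-3 + a)*o = o*(-3 + a))
U = 66 (U = 2 - 1*(-4)³ = 2 - 1*(-64) = 2 + 64 = 66)
u(A, y) = 1/(66*(1/181 + A)) (u(A, y) = 1/((A + 1/181)*66) = (1/66)/(A + 1/181) = (1/66)/(1/181 + A) = 1/(66*(1/181 + A)))
u(92, h(6, -12)) - 10028 = 181/(66*(1 + 181*92)) - 10028 = 181/(66*(1 + 16652)) - 10028 = (181/66)/16653 - 10028 = (181/66)*(1/16653) - 10028 = 181/1099098 - 10028 = -11021754563/1099098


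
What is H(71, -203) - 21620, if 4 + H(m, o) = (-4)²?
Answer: -21608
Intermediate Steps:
H(m, o) = 12 (H(m, o) = -4 + (-4)² = -4 + 16 = 12)
H(71, -203) - 21620 = 12 - 21620 = -21608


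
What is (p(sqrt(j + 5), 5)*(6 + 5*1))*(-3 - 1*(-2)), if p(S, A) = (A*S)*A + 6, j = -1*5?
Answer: -66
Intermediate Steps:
j = -5
p(S, A) = 6 + S*A**2 (p(S, A) = S*A**2 + 6 = 6 + S*A**2)
(p(sqrt(j + 5), 5)*(6 + 5*1))*(-3 - 1*(-2)) = ((6 + sqrt(-5 + 5)*5**2)*(6 + 5*1))*(-3 - 1*(-2)) = ((6 + sqrt(0)*25)*(6 + 5))*(-3 + 2) = ((6 + 0*25)*11)*(-1) = ((6 + 0)*11)*(-1) = (6*11)*(-1) = 66*(-1) = -66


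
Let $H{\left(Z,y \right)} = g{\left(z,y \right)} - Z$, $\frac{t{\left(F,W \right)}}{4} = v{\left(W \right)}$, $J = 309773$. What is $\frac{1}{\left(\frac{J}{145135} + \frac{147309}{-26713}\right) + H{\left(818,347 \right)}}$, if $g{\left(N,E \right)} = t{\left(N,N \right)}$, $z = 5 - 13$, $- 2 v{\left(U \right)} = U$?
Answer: $- \frac{3876991255}{3122451712076} \approx -0.0012417$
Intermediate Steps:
$v{\left(U \right)} = - \frac{U}{2}$
$z = -8$ ($z = 5 - 13 = -8$)
$t{\left(F,W \right)} = - 2 W$ ($t{\left(F,W \right)} = 4 \left(- \frac{W}{2}\right) = - 2 W$)
$g{\left(N,E \right)} = - 2 N$
$H{\left(Z,y \right)} = 16 - Z$ ($H{\left(Z,y \right)} = \left(-2\right) \left(-8\right) - Z = 16 - Z$)
$\frac{1}{\left(\frac{J}{145135} + \frac{147309}{-26713}\right) + H{\left(818,347 \right)}} = \frac{1}{\left(\frac{309773}{145135} + \frac{147309}{-26713}\right) + \left(16 - 818\right)} = \frac{1}{\left(309773 \cdot \frac{1}{145135} + 147309 \left(- \frac{1}{26713}\right)\right) + \left(16 - 818\right)} = \frac{1}{\left(\frac{309773}{145135} - \frac{147309}{26713}\right) - 802} = \frac{1}{- \frac{13104725566}{3876991255} - 802} = \frac{1}{- \frac{3122451712076}{3876991255}} = - \frac{3876991255}{3122451712076}$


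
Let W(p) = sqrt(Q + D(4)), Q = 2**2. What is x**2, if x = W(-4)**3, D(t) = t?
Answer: 512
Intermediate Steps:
Q = 4
W(p) = 2*sqrt(2) (W(p) = sqrt(4 + 4) = sqrt(8) = 2*sqrt(2))
x = 16*sqrt(2) (x = (2*sqrt(2))**3 = 16*sqrt(2) ≈ 22.627)
x**2 = (16*sqrt(2))**2 = 512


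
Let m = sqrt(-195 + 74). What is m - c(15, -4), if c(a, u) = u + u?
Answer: 8 + 11*I ≈ 8.0 + 11.0*I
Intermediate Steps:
c(a, u) = 2*u
m = 11*I (m = sqrt(-121) = 11*I ≈ 11.0*I)
m - c(15, -4) = 11*I - 2*(-4) = 11*I - 1*(-8) = 11*I + 8 = 8 + 11*I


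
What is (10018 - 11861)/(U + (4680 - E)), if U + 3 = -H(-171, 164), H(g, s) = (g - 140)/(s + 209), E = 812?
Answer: -687439/1441956 ≈ -0.47674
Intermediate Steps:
H(g, s) = (-140 + g)/(209 + s)
U = -808/373 (U = -3 - (-140 - 171)/(209 + 164) = -3 - (-311)/373 = -3 - 1*(-311/373) = -3 + 311/373 = -808/373 ≈ -2.1662)
(10018 - 11861)/(U + (4680 - E)) = (10018 - 11861)/(-808/373 + (4680 - 1*812)) = -1843/(-808/373 + (4680 - 812)) = -1843/(-808/373 + 3868) = -1843/1441956/373 = -1843*373/1441956 = -687439/1441956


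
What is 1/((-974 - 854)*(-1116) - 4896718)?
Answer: -1/2856670 ≈ -3.5006e-7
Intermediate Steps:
1/((-974 - 854)*(-1116) - 4896718) = 1/(-1828*(-1116) - 4896718) = 1/(2040048 - 4896718) = 1/(-2856670) = -1/2856670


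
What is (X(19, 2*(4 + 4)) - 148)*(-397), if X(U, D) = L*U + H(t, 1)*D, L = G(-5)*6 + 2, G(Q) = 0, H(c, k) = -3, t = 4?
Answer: 62726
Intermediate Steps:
L = 2 (L = 0*6 + 2 = 0 + 2 = 2)
X(U, D) = -3*D + 2*U (X(U, D) = 2*U - 3*D = -3*D + 2*U)
(X(19, 2*(4 + 4)) - 148)*(-397) = ((-6*(4 + 4) + 2*19) - 148)*(-397) = ((-6*8 + 38) - 148)*(-397) = ((-3*16 + 38) - 148)*(-397) = ((-48 + 38) - 148)*(-397) = (-10 - 148)*(-397) = -158*(-397) = 62726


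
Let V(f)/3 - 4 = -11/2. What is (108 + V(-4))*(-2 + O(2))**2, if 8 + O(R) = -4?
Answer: 20286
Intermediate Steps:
O(R) = -12 (O(R) = -8 - 4 = -12)
V(f) = -9/2 (V(f) = 12 + 3*(-11/2) = 12 - 33/2 = -9/2)
(108 + V(-4))*(-2 + O(2))**2 = (108 - 9/2)*(-2 - 12)**2 = (207/2)*(-14)**2 = (207/2)*196 = 20286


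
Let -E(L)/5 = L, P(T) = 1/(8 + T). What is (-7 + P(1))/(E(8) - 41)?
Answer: 62/729 ≈ 0.085048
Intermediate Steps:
E(L) = -5*L
(-7 + P(1))/(E(8) - 41) = (-7 + 1/(8 + 1))/(-5*8 - 41) = (-7 + 1/9)/(-40 - 41) = (-7 + ⅑)/(-81) = -62/9*(-1/81) = 62/729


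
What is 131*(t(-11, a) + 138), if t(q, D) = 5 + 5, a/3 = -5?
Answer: 19388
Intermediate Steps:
a = -15 (a = 3*(-5) = -15)
t(q, D) = 10
131*(t(-11, a) + 138) = 131*(10 + 138) = 131*148 = 19388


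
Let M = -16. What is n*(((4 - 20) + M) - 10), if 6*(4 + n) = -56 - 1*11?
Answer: 637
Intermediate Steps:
n = -91/6 (n = -4 + (-56 - 1*11)/6 = -4 + (-56 - 11)/6 = -4 + (⅙)*(-67) = -4 - 67/6 = -91/6 ≈ -15.167)
n*(((4 - 20) + M) - 10) = -91*(((4 - 20) - 16) - 10)/6 = -91*((-16 - 16) - 10)/6 = -91*(-32 - 10)/6 = -91/6*(-42) = 637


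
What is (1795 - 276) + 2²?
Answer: 1523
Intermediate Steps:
(1795 - 276) + 2² = 1519 + 4 = 1523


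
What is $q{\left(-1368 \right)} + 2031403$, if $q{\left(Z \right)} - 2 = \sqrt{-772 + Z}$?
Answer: $2031405 + 2 i \sqrt{535} \approx 2.0314 \cdot 10^{6} + 46.26 i$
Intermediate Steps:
$q{\left(Z \right)} = 2 + \sqrt{-772 + Z}$
$q{\left(-1368 \right)} + 2031403 = \left(2 + \sqrt{-772 - 1368}\right) + 2031403 = \left(2 + \sqrt{-2140}\right) + 2031403 = \left(2 + 2 i \sqrt{535}\right) + 2031403 = 2031405 + 2 i \sqrt{535}$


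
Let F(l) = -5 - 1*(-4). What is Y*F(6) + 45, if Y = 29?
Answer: 16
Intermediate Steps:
F(l) = -1 (F(l) = -5 + 4 = -1)
Y*F(6) + 45 = 29*(-1) + 45 = -29 + 45 = 16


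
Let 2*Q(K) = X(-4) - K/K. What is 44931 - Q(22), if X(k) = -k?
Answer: 89859/2 ≈ 44930.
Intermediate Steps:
Q(K) = 3/2 (Q(K) = (-1*(-4) - K/K)/2 = (4 - 1*1)/2 = (4 - 1)/2 = (½)*3 = 3/2)
44931 - Q(22) = 44931 - 1*3/2 = 44931 - 3/2 = 89859/2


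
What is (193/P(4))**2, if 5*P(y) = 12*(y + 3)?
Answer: 931225/7056 ≈ 131.98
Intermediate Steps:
P(y) = 36/5 + 12*y/5 (P(y) = (12*(y + 3))/5 = (12*(3 + y))/5 = (36 + 12*y)/5 = 36/5 + 12*y/5)
(193/P(4))**2 = (193/(36/5 + (12/5)*4))**2 = (193/(36/5 + 48/5))**2 = (193/(84/5))**2 = (193*(5/84))**2 = (965/84)**2 = 931225/7056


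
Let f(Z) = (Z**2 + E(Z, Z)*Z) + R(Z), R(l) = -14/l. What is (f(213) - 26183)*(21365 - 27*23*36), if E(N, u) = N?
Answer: -13626449191/213 ≈ -6.3974e+7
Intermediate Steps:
f(Z) = -14/Z + 2*Z**2 (f(Z) = (Z**2 + Z*Z) - 14/Z = (Z**2 + Z**2) - 14/Z = 2*Z**2 - 14/Z = -14/Z + 2*Z**2)
(f(213) - 26183)*(21365 - 27*23*36) = (2*(-7 + 213**3)/213 - 26183)*(21365 - 27*23*36) = (2*(1/213)*(-7 + 9663597) - 26183)*(21365 - 621*36) = (2*(1/213)*9663590 - 26183)*(21365 - 22356) = (19327180/213 - 26183)*(-991) = (13750201/213)*(-991) = -13626449191/213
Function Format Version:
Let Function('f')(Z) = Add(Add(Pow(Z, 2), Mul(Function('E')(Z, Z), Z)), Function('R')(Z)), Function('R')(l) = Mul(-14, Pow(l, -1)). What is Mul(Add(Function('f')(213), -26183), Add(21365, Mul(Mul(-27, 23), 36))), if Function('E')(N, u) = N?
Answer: Rational(-13626449191, 213) ≈ -6.3974e+7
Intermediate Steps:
Function('f')(Z) = Add(Mul(-14, Pow(Z, -1)), Mul(2, Pow(Z, 2))) (Function('f')(Z) = Add(Add(Pow(Z, 2), Mul(Z, Z)), Mul(-14, Pow(Z, -1))) = Add(Add(Pow(Z, 2), Pow(Z, 2)), Mul(-14, Pow(Z, -1))) = Add(Mul(2, Pow(Z, 2)), Mul(-14, Pow(Z, -1))) = Add(Mul(-14, Pow(Z, -1)), Mul(2, Pow(Z, 2))))
Mul(Add(Function('f')(213), -26183), Add(21365, Mul(Mul(-27, 23), 36))) = Mul(Add(Mul(2, Pow(213, -1), Add(-7, Pow(213, 3))), -26183), Add(21365, Mul(Mul(-27, 23), 36))) = Mul(Add(Mul(2, Rational(1, 213), Add(-7, 9663597)), -26183), Add(21365, Mul(-621, 36))) = Mul(Add(Mul(2, Rational(1, 213), 9663590), -26183), Add(21365, -22356)) = Mul(Add(Rational(19327180, 213), -26183), -991) = Mul(Rational(13750201, 213), -991) = Rational(-13626449191, 213)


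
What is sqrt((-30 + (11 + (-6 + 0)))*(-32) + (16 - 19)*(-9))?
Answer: sqrt(827) ≈ 28.758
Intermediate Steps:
sqrt((-30 + (11 + (-6 + 0)))*(-32) + (16 - 19)*(-9)) = sqrt((-30 + (11 - 6))*(-32) - 3*(-9)) = sqrt((-30 + 5)*(-32) + 27) = sqrt(-25*(-32) + 27) = sqrt(800 + 27) = sqrt(827)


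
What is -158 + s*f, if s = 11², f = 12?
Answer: 1294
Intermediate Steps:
s = 121
-158 + s*f = -158 + 121*12 = -158 + 1452 = 1294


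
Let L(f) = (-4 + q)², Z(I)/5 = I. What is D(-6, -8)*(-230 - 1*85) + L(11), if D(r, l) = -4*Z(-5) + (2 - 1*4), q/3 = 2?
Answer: -30866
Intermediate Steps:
q = 6 (q = 3*2 = 6)
Z(I) = 5*I
L(f) = 4 (L(f) = (-4 + 6)² = 2² = 4)
D(r, l) = 98 (D(r, l) = -20*(-5) + (2 - 1*4) = -4*(-25) + (2 - 4) = 100 - 2 = 98)
D(-6, -8)*(-230 - 1*85) + L(11) = 98*(-230 - 1*85) + 4 = 98*(-230 - 85) + 4 = 98*(-315) + 4 = -30870 + 4 = -30866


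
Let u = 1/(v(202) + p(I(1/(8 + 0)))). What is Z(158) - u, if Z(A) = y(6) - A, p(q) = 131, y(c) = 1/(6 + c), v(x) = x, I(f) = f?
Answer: -210349/1332 ≈ -157.92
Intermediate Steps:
Z(A) = 1/12 - A (Z(A) = 1/(6 + 6) - A = 1/12 - A)
u = 1/333 (u = 1/(202 + 131) = 1/333 ≈ 0.0030030)
Z(158) - u = (1/12 - 1*158) - 1*1/333 = (1/12 - 158) - 1/333 = -1895/12 - 1/333 = -210349/1332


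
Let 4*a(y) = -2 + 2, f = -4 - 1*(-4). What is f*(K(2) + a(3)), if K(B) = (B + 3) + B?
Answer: 0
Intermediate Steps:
f = 0 (f = -4 + 4 = 0)
K(B) = 3 + 2*B (K(B) = (3 + B) + B = 3 + 2*B)
a(y) = 0 (a(y) = (-2 + 2)/4 = (¼)*0 = 0)
f*(K(2) + a(3)) = 0*((3 + 2*2) + 0) = 0*((3 + 4) + 0) = 0*(7 + 0) = 0*7 = 0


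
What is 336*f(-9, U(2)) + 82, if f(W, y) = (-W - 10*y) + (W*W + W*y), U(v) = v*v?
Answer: 4786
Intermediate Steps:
U(v) = v²
f(W, y) = W² - W - 10*y + W*y (f(W, y) = (-W - 10*y) + (W² + W*y) = W² - W - 10*y + W*y)
336*f(-9, U(2)) + 82 = 336*((-9)² - 1*(-9) - 10*2² - 9*2²) + 82 = 336*(81 + 9 - 10*4 - 9*4) + 82 = 336*(81 + 9 - 40 - 36) + 82 = 336*14 + 82 = 4704 + 82 = 4786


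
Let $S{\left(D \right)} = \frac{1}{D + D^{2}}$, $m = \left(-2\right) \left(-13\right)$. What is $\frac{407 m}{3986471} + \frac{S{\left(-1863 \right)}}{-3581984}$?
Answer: $\frac{131487337180544857}{49534157678449800384} \approx 0.0026545$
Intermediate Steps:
$m = 26$
$\frac{407 m}{3986471} + \frac{S{\left(-1863 \right)}}{-3581984} = \frac{407 \cdot 26}{3986471} + \frac{\frac{1}{-1863} \frac{1}{1 - 1863}}{-3581984} = 10582 \cdot \frac{1}{3986471} + - \frac{1}{1863 \left(-1862\right)} \left(- \frac{1}{3581984}\right) = \frac{10582}{3986471} + \left(- \frac{1}{1863}\right) \left(- \frac{1}{1862}\right) \left(- \frac{1}{3581984}\right) = \frac{10582}{3986471} + \frac{1}{3468906} \left(- \frac{1}{3581984}\right) = \frac{10582}{3986471} - \frac{1}{12425565789504} = \frac{131487337180544857}{49534157678449800384}$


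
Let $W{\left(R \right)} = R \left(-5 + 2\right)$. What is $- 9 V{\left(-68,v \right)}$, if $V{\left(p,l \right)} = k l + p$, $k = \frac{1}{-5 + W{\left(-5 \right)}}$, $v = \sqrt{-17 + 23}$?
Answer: $612 - \frac{9 \sqrt{6}}{10} \approx 609.8$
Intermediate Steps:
$v = \sqrt{6} \approx 2.4495$
$W{\left(R \right)} = - 3 R$ ($W{\left(R \right)} = R \left(-3\right) = - 3 R$)
$k = \frac{1}{10}$ ($k = \frac{1}{-5 - -15} = \frac{1}{-5 + 15} = \frac{1}{10} \approx 0.1$)
$V{\left(p,l \right)} = p + \frac{l}{10}$ ($V{\left(p,l \right)} = \frac{l}{10} + p = p + \frac{l}{10}$)
$- 9 V{\left(-68,v \right)} = - 9 \left(-68 + \frac{\sqrt{6}}{10}\right) = 612 - \frac{9 \sqrt{6}}{10}$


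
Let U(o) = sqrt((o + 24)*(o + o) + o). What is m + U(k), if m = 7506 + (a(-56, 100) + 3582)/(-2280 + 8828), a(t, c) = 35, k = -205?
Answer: 49152905/6548 + 19*sqrt(205) ≈ 7778.6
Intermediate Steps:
m = 49152905/6548 (m = 7506 + (35 + 3582)/(-2280 + 8828) = 7506 + 3617/6548 = 49152905/6548 ≈ 7506.6)
U(o) = sqrt(o + 2*o*(24 + o)) (U(o) = sqrt((24 + o)*(2*o) + o) = sqrt(2*o*(24 + o) + o) = sqrt(o + 2*o*(24 + o)))
m + U(k) = 49152905/6548 + sqrt(-205*(49 + 2*(-205))) = 49152905/6548 + sqrt(-205*(49 - 410)) = 49152905/6548 + sqrt(-205*(-361)) = 49152905/6548 + sqrt(74005) = 49152905/6548 + 19*sqrt(205)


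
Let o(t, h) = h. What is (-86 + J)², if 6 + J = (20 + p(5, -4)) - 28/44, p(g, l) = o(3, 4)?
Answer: 570025/121 ≈ 4711.0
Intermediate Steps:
p(g, l) = 4
J = 191/11 (J = -6 + ((20 + 4) - 28/44) = -6 + (24 - 28/44) = -6 + (24 - 1*7/11) = -6 + (24 - 7/11) = -6 + 257/11 = 191/11 ≈ 17.364)
(-86 + J)² = (-86 + 191/11)² = (-755/11)² = 570025/121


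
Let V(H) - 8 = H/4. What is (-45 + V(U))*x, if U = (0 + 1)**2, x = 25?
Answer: -3675/4 ≈ -918.75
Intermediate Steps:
U = 1 (U = 1**2 = 1)
V(H) = 8 + H/4
(-45 + V(U))*x = (-45 + (8 + (1/4)*1))*25 = (-45 + (8 + 1/4))*25 = (-45 + 33/4)*25 = -147/4*25 = -3675/4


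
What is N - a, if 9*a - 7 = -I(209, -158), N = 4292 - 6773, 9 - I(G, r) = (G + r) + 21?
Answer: -22399/9 ≈ -2488.8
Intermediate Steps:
I(G, r) = -12 - G - r (I(G, r) = 9 - ((G + r) + 21) = 9 - (21 + G + r) = 9 + (-21 - G - r) = -12 - G - r)
N = -2481
a = 70/9 (a = 7/9 + (-(-12 - 1*209 - 1*(-158)))/9 = 7/9 + (-(-12 - 209 + 158))/9 = 7/9 + (-1*(-63))/9 = 7/9 + (1/9)*63 = 7/9 + 7 = 70/9 ≈ 7.7778)
N - a = -2481 - 1*70/9 = -2481 - 70/9 = -22399/9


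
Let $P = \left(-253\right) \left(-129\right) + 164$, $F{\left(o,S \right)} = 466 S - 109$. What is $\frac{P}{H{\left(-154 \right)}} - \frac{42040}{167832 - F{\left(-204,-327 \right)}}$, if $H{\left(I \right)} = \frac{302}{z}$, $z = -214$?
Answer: $- \frac{1124246223401}{48368773} \approx -23243.0$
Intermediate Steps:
$F{\left(o,S \right)} = -109 + 466 S$
$P = 32801$ ($P = 32637 + 164 = 32801$)
$H{\left(I \right)} = - \frac{151}{107}$ ($H{\left(I \right)} = \frac{302}{-214} = 302 \left(- \frac{1}{214}\right) = - \frac{151}{107}$)
$\frac{P}{H{\left(-154 \right)}} - \frac{42040}{167832 - F{\left(-204,-327 \right)}} = \frac{32801}{- \frac{151}{107}} - \frac{42040}{167832 - \left(-109 + 466 \left(-327\right)\right)} = 32801 \left(- \frac{107}{151}\right) - \frac{42040}{167832 - \left(-109 - 152382\right)} = - \frac{3509707}{151} - \frac{42040}{167832 - -152491} = - \frac{3509707}{151} - \frac{42040}{167832 + 152491} = - \frac{3509707}{151} - \frac{42040}{320323} = - \frac{1124246223401}{48368773}$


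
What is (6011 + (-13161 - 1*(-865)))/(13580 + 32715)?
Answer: -1257/9259 ≈ -0.13576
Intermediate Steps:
(6011 + (-13161 - 1*(-865)))/(13580 + 32715) = (6011 + (-13161 + 865))/46295 = (6011 - 12296)*(1/46295) = -6285*1/46295 = -1257/9259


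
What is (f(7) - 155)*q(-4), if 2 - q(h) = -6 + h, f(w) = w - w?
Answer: -1860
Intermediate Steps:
f(w) = 0
q(h) = 8 - h (q(h) = 2 - (-6 + h) = 2 + (6 - h) = 8 - h)
(f(7) - 155)*q(-4) = (0 - 155)*(8 - 1*(-4)) = -155*(8 + 4) = -155*12 = -1860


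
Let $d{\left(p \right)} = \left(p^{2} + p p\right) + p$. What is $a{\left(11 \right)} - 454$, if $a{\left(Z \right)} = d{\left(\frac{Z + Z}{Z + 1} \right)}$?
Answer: $- \frac{4009}{9} \approx -445.44$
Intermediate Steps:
$d{\left(p \right)} = p + 2 p^{2}$ ($d{\left(p \right)} = \left(p^{2} + p^{2}\right) + p = 2 p^{2} + p = p + 2 p^{2}$)
$a{\left(Z \right)} = \frac{2 Z \left(1 + \frac{4 Z}{1 + Z}\right)}{1 + Z}$ ($a{\left(Z \right)} = \frac{Z + Z}{Z + 1} \left(1 + 2 \frac{Z + Z}{Z + 1}\right) = \frac{2 Z}{1 + Z} \left(1 + 2 \frac{2 Z}{1 + Z}\right) = \frac{2 Z}{1 + Z} \left(1 + \frac{4 Z}{1 + Z}\right) = \frac{2 Z \left(1 + \frac{4 Z}{1 + Z}\right)}{1 + Z}$)
$a{\left(11 \right)} - 454 = 2 \cdot 11 \frac{1}{\left(1 + 11\right)^{2}} \left(1 + 5 \cdot 11\right) - 454 = 2 \cdot 11 \cdot \frac{1}{144} \left(1 + 55\right) - 454 = 2 \cdot 11 \cdot \frac{1}{144} \cdot 56 - 454 = \frac{77}{9} - 454 = - \frac{4009}{9}$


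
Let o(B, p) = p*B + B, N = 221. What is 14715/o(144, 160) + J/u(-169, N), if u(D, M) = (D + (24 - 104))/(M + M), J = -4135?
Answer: 4708485035/641424 ≈ 7340.7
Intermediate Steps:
u(D, M) = (-80 + D)/(2*M) (u(D, M) = (D - 80)/((2*M)) = (-80 + D)*(1/(2*M)) = (-80 + D)/(2*M))
o(B, p) = B + B*p (o(B, p) = B*p + B = B + B*p)
14715/o(144, 160) + J/u(-169, N) = 14715/((144*(1 + 160))) - 4135*442/(-80 - 169) = 14715/((144*161)) - 4135/((½)*(1/221)*(-249)) = 14715/23184 - 4135/(-249/442) = 14715*(1/23184) - 4135*(-442/249) = 1635/2576 + 1827670/249 = 4708485035/641424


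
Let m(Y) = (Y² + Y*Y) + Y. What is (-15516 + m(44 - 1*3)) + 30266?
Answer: 18153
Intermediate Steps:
m(Y) = Y + 2*Y² (m(Y) = (Y² + Y²) + Y = 2*Y² + Y = Y + 2*Y²)
(-15516 + m(44 - 1*3)) + 30266 = (-15516 + (44 - 1*3)*(1 + 2*(44 - 1*3))) + 30266 = (-15516 + (44 - 3)*(1 + 2*(44 - 3))) + 30266 = (-15516 + 41*(1 + 2*41)) + 30266 = (-15516 + 41*(1 + 82)) + 30266 = (-15516 + 41*83) + 30266 = (-15516 + 3403) + 30266 = -12113 + 30266 = 18153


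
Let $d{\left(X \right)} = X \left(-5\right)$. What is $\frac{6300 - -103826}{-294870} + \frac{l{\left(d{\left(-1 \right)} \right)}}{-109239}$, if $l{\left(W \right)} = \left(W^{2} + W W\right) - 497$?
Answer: $- \frac{1983041204}{5368550655} \approx -0.36938$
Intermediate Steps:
$d{\left(X \right)} = - 5 X$
$l{\left(W \right)} = -497 + 2 W^{2}$ ($l{\left(W \right)} = \left(W^{2} + W^{2}\right) - 497 = 2 W^{2} - 497 = -497 + 2 W^{2}$)
$\frac{6300 - -103826}{-294870} + \frac{l{\left(d{\left(-1 \right)} \right)}}{-109239} = \frac{6300 - -103826}{-294870} + \frac{-497 + 2 \left(\left(-5\right) \left(-1\right)\right)^{2}}{-109239} = \left(6300 + 103826\right) \left(- \frac{1}{294870}\right) + \left(-497 + 2 \cdot 5^{2}\right) \left(- \frac{1}{109239}\right) = 110126 \left(- \frac{1}{294870}\right) + \left(-497 + 2 \cdot 25\right) \left(- \frac{1}{109239}\right) = - \frac{55063}{147435} + \left(-497 + 50\right) \left(- \frac{1}{109239}\right) = - \frac{55063}{147435} - - \frac{149}{36413} = - \frac{55063}{147435} + \frac{149}{36413} = - \frac{1983041204}{5368550655}$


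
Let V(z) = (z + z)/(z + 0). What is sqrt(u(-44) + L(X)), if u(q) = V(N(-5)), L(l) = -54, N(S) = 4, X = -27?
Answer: 2*I*sqrt(13) ≈ 7.2111*I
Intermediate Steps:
V(z) = 2 (V(z) = (2*z)/z = 2)
u(q) = 2
sqrt(u(-44) + L(X)) = sqrt(2 - 54) = sqrt(-52) = 2*I*sqrt(13)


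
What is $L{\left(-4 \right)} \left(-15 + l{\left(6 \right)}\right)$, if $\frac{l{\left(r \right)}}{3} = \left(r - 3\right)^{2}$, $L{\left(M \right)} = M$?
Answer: $-48$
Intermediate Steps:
$l{\left(r \right)} = 3 \left(-3 + r\right)^{2}$ ($l{\left(r \right)} = 3 \left(r - 3\right)^{2} = 3 \left(-3 + r\right)^{2}$)
$L{\left(-4 \right)} \left(-15 + l{\left(6 \right)}\right) = - 4 \left(-15 + 3 \left(-3 + 6\right)^{2}\right) = - 4 \left(-15 + 3 \cdot 3^{2}\right) = - 4 \left(-15 + 3 \cdot 9\right) = - 4 \left(-15 + 27\right) = \left(-4\right) 12 = -48$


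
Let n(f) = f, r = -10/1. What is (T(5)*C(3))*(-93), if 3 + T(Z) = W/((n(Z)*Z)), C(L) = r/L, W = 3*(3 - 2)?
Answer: -4464/5 ≈ -892.80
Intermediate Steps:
W = 3 (W = 3*1 = 3)
r = -10 (r = -10*1 = -10)
C(L) = -10/L
T(Z) = -3 + 3/Z² (T(Z) = -3 + 3/((Z*Z)) = -3 + 3/(Z²) = -3 + 3/Z²)
(T(5)*C(3))*(-93) = ((-3 + 3/5²)*(-10/3))*(-93) = ((-3 + 3*(1/25))*(-10*⅓))*(-93) = ((-3 + 3/25)*(-10/3))*(-93) = -72/25*(-10/3)*(-93) = (48/5)*(-93) = -4464/5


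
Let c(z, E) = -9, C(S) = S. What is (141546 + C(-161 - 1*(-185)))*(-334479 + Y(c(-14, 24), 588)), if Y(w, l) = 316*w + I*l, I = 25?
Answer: -45673738110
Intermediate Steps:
Y(w, l) = 25*l + 316*w (Y(w, l) = 316*w + 25*l = 25*l + 316*w)
(141546 + C(-161 - 1*(-185)))*(-334479 + Y(c(-14, 24), 588)) = (141546 + (-161 - 1*(-185)))*(-334479 + (25*588 + 316*(-9))) = (141546 + (-161 + 185))*(-334479 + (14700 - 2844)) = (141546 + 24)*(-334479 + 11856) = 141570*(-322623) = -45673738110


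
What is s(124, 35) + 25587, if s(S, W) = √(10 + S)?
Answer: 25587 + √134 ≈ 25599.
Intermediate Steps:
s(124, 35) + 25587 = √(10 + 124) + 25587 = √134 + 25587 = 25587 + √134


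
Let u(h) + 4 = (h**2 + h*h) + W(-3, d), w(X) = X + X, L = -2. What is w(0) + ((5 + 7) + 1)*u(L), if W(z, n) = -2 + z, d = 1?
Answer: -13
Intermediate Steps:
w(X) = 2*X
u(h) = -9 + 2*h**2 (u(h) = -4 + ((h**2 + h*h) + (-2 - 3)) = -4 + ((h**2 + h**2) - 5) = -4 + (2*h**2 - 5) = -4 + (-5 + 2*h**2) = -9 + 2*h**2)
w(0) + ((5 + 7) + 1)*u(L) = 2*0 + ((5 + 7) + 1)*(-9 + 2*(-2)**2) = 0 + (12 + 1)*(-9 + 2*4) = 0 + 13*(-9 + 8) = 0 + 13*(-1) = 0 - 13 = -13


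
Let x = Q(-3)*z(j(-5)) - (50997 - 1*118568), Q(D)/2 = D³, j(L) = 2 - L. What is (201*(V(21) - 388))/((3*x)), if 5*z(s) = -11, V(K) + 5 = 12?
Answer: -127635/338449 ≈ -0.37712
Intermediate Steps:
V(K) = 7 (V(K) = -5 + 12 = 7)
z(s) = -11/5 (z(s) = (⅕)*(-11) = -11/5)
Q(D) = 2*D³
x = 338449/5 (x = (2*(-3)³)*(-11/5) - (50997 - 1*118568) = (2*(-27))*(-11/5) - (50997 - 118568) = -54*(-11/5) - 1*(-67571) = 594/5 + 67571 = 338449/5 ≈ 67690.)
(201*(V(21) - 388))/((3*x)) = (201*(7 - 388))/((3*(338449/5))) = (201*(-381))/(1015347/5) = -76581*5/1015347 = -127635/338449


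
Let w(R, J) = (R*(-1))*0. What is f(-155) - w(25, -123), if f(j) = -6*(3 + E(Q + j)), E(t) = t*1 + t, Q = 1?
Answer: 1830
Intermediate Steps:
w(R, J) = 0 (w(R, J) = -R*0 = 0)
E(t) = 2*t (E(t) = t + t = 2*t)
f(j) = -30 - 12*j (f(j) = -6*(3 + 2*(1 + j)) = -6*(3 + (2 + 2*j)) = -6*(5 + 2*j) = -30 - 12*j)
f(-155) - w(25, -123) = (-30 - 12*(-155)) - 1*0 = (-30 + 1860) + 0 = 1830 + 0 = 1830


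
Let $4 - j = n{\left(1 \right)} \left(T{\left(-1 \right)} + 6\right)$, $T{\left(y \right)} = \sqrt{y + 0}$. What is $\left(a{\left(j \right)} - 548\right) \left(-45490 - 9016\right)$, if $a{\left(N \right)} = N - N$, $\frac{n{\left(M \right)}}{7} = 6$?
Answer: $29869288$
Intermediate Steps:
$n{\left(M \right)} = 42$ ($n{\left(M \right)} = 7 \cdot 6 = 42$)
$T{\left(y \right)} = \sqrt{y}$
$j = -248 - 42 i$ ($j = 4 - 42 \left(\sqrt{-1} + 6\right) = 4 - 42 \left(i + 6\right) = 4 - 42 \left(6 + i\right) = 4 - \left(252 + 42 i\right) = -248 - 42 i \approx -248.0 - 42.0 i$)
$a{\left(N \right)} = 0$
$\left(a{\left(j \right)} - 548\right) \left(-45490 - 9016\right) = \left(0 - 548\right) \left(-45490 - 9016\right) = \left(0 - 548\right) \left(-54506\right) = \left(-548\right) \left(-54506\right) = 29869288$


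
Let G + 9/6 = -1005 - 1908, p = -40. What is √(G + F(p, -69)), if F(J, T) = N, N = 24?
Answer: I*√11562/2 ≈ 53.763*I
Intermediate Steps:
F(J, T) = 24
G = -5829/2 (G = -3/2 + (-1005 - 1908) = -3/2 - 2913 = -5829/2 ≈ -2914.5)
√(G + F(p, -69)) = √(-5829/2 + 24) = √(-5781/2) = I*√11562/2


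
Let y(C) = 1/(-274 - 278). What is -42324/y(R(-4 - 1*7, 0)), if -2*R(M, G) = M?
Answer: 23362848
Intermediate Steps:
R(M, G) = -M/2
y(C) = -1/552 (y(C) = 1/(-552) = -1/552)
-42324/y(R(-4 - 1*7, 0)) = -42324/(-1/552) = -42324*(-552) = 23362848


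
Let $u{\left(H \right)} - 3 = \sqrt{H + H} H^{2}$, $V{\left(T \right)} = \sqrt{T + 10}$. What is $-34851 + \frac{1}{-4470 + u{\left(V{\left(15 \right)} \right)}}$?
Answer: $- \frac{695202141456}{19947839} - \frac{25 \sqrt{10}}{19947839} \approx -34851.0$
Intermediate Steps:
$V{\left(T \right)} = \sqrt{10 + T}$
$u{\left(H \right)} = 3 + \sqrt{2} H^{\frac{5}{2}}$ ($u{\left(H \right)} = 3 + \sqrt{H + H} H^{2} = 3 + \sqrt{2 H} H^{2} = 3 + \sqrt{2} \sqrt{H} H^{2} = 3 + \sqrt{2} H^{\frac{5}{2}}$)
$-34851 + \frac{1}{-4470 + u{\left(V{\left(15 \right)} \right)}} = -34851 + \frac{1}{-4470 + \left(3 + \sqrt{2} \left(\sqrt{10 + 15}\right)^{\frac{5}{2}}\right)} = -34851 + \frac{1}{-4470 + \left(3 + \sqrt{2} \left(\sqrt{25}\right)^{\frac{5}{2}}\right)} = -34851 + \frac{1}{-4470 + \left(3 + \sqrt{2} \cdot 5^{\frac{5}{2}}\right)} = -34851 + \frac{1}{-4470 + \left(3 + \sqrt{2} \cdot 25 \sqrt{5}\right)} = -34851 + \frac{1}{-4470 + \left(3 + 25 \sqrt{10}\right)} = -34851 + \frac{1}{-4467 + 25 \sqrt{10}}$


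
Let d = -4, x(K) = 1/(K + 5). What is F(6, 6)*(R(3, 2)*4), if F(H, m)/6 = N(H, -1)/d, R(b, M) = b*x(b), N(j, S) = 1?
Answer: -9/4 ≈ -2.2500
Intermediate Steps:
x(K) = 1/(5 + K)
R(b, M) = b/(5 + b)
F(H, m) = -3/2 (F(H, m) = 6*(1/(-4)) = 6*(1*(-1/4)) = 6*(-1/4) = -3/2)
F(6, 6)*(R(3, 2)*4) = -3*3/(5 + 3)*4/2 = -3*3/8*4/2 = -3*3*(1/8)*4/2 = -9*4/16 = -3/2*3/2 = -9/4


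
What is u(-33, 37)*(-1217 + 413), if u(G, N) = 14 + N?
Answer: -41004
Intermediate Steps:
u(-33, 37)*(-1217 + 413) = (14 + 37)*(-1217 + 413) = 51*(-804) = -41004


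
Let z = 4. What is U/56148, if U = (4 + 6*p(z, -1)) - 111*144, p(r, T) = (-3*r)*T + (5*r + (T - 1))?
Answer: -3950/14037 ≈ -0.28140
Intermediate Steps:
p(r, T) = -1 + T + 5*r - 3*T*r (p(r, T) = -3*T*r + (5*r + (-1 + T)) = -3*T*r + (-1 + T + 5*r) = -1 + T + 5*r - 3*T*r)
U = -15800 (U = (4 + 6*(-1 - 1 + 5*4 - 3*(-1)*4)) - 111*144 = (4 + 6*(-1 - 1 + 20 + 12)) - 15984 = (4 + 6*30) - 15984 = (4 + 180) - 15984 = 184 - 15984 = -15800)
U/56148 = -15800/56148 = -15800*1/56148 = -3950/14037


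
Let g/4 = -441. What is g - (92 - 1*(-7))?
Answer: -1863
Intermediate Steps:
g = -1764 (g = 4*(-441) = -1764)
g - (92 - 1*(-7)) = -1764 - (92 - 1*(-7)) = -1764 - (92 + 7) = -1764 - 1*99 = -1764 - 99 = -1863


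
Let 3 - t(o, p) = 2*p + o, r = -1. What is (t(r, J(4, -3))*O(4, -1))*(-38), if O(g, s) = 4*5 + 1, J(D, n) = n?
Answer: -7980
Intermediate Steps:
t(o, p) = 3 - o - 2*p (t(o, p) = 3 - (2*p + o) = 3 - (o + 2*p) = 3 + (-o - 2*p) = 3 - o - 2*p)
O(g, s) = 21 (O(g, s) = 20 + 1 = 21)
(t(r, J(4, -3))*O(4, -1))*(-38) = ((3 - 1*(-1) - 2*(-3))*21)*(-38) = ((3 + 1 + 6)*21)*(-38) = (10*21)*(-38) = 210*(-38) = -7980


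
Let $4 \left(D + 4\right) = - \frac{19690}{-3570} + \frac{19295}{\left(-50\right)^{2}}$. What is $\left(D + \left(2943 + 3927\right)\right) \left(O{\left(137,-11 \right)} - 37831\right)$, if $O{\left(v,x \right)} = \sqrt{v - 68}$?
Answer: $- \frac{185549182232453}{714000} + \frac{4904686163 \sqrt{69}}{714000} \approx -2.5982 \cdot 10^{8}$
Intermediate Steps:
$O{\left(v,x \right)} = \sqrt{-68 + v}$
$D = - \frac{493837}{714000}$ ($D = -4 + \frac{- \frac{19690}{-3570} + \frac{19295}{\left(-50\right)^{2}}}{4} = -4 + \frac{\left(-19690\right) \left(- \frac{1}{3570}\right) + \frac{19295}{2500}}{4} = -4 + \frac{\frac{1969}{357} + 19295 \cdot \frac{1}{2500}}{4} = -4 + \frac{\frac{1969}{357} + \frac{3859}{500}}{4} = -4 + \frac{1}{4} \cdot \frac{2362163}{178500} = -4 + \frac{2362163}{714000} = - \frac{493837}{714000} \approx -0.69165$)
$\left(D + \left(2943 + 3927\right)\right) \left(O{\left(137,-11 \right)} - 37831\right) = \left(- \frac{493837}{714000} + \left(2943 + 3927\right)\right) \left(\sqrt{-68 + 137} - 37831\right) = \left(- \frac{493837}{714000} + 6870\right) \left(\sqrt{69} - 37831\right) = \frac{4904686163 \left(-37831 + \sqrt{69}\right)}{714000} = - \frac{185549182232453}{714000} + \frac{4904686163 \sqrt{69}}{714000}$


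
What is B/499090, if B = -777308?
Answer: -388654/249545 ≈ -1.5575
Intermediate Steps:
B/499090 = -777308/499090 = -777308*1/499090 = -388654/249545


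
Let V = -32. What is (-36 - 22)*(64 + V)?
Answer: -1856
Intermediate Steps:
(-36 - 22)*(64 + V) = (-36 - 22)*(64 - 32) = -58*32 = -1856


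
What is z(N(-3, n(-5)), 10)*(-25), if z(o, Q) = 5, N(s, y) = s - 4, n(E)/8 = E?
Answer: -125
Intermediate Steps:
n(E) = 8*E
N(s, y) = -4 + s
z(N(-3, n(-5)), 10)*(-25) = 5*(-25) = -125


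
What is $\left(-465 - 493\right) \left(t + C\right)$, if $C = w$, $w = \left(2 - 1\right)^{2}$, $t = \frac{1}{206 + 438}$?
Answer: $- \frac{308955}{322} \approx -959.49$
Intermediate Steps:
$t = \frac{1}{644} \approx 0.0015528$
$w = 1$ ($w = 1^{2} = 1$)
$C = 1$
$\left(-465 - 493\right) \left(t + C\right) = \left(-465 - 493\right) \left(\frac{1}{644} + 1\right) = \left(-958\right) \frac{645}{644} = - \frac{308955}{322}$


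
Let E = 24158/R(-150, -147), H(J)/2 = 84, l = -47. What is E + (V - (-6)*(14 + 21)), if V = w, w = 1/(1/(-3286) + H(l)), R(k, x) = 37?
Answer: 17625878198/20425739 ≈ 862.92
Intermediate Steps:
H(J) = 168 (H(J) = 2*84 = 168)
w = 3286/552047 (w = 1/(1/(-3286) + 168) = 1/(-1/3286 + 168) = 1/(552047/3286) = 3286/552047 ≈ 0.0059524)
V = 3286/552047 ≈ 0.0059524
E = 24158/37 ≈ 652.92
E + (V - (-6)*(14 + 21)) = 24158/37 + (3286/552047 - (-6)*(14 + 21)) = 24158/37 + (3286/552047 - (-6)*35) = 24158/37 + (3286/552047 - 1*(-210)) = 24158/37 + (3286/552047 + 210) = 24158/37 + 115933156/552047 = 17625878198/20425739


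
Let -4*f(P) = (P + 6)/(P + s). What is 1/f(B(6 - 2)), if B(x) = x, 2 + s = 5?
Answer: -14/5 ≈ -2.8000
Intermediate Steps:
s = 3 (s = -2 + 5 = 3)
f(P) = -(6 + P)/(4*(3 + P)) (f(P) = -(P + 6)/(4*(P + 3)) = -(6 + P)/(4*(3 + P)))
1/f(B(6 - 2)) = 1/((-6 - (6 - 2))/(4*(3 + (6 - 2)))) = 1/((-6 - 1*4)/(4*(3 + 4))) = 1/((1/4)*(-6 - 4)/7) = 1/((1/4)*(1/7)*(-10)) = 1/(-5/14) = -14/5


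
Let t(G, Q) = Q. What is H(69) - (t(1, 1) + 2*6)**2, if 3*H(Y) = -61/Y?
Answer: -35044/207 ≈ -169.29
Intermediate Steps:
H(Y) = -61/(3*Y) (H(Y) = (-61/Y)/3 = -61/(3*Y))
H(69) - (t(1, 1) + 2*6)**2 = -61/3/69 - (1 + 2*6)**2 = -61/3*1/69 - (1 + 12)**2 = -61/207 - 1*13**2 = -61/207 - 1*169 = -61/207 - 169 = -35044/207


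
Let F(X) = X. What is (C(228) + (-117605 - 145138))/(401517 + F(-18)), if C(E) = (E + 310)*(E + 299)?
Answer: 2969/57357 ≈ 0.051764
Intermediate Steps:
C(E) = (299 + E)*(310 + E) (C(E) = (310 + E)*(299 + E) = (299 + E)*(310 + E))
(C(228) + (-117605 - 145138))/(401517 + F(-18)) = ((92690 + 228² + 609*228) + (-117605 - 145138))/(401517 - 18) = ((92690 + 51984 + 138852) - 262743)/401499 = (283526 - 262743)*(1/401499) = 20783*(1/401499) = 2969/57357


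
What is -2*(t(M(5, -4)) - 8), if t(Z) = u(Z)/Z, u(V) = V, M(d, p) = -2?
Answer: 14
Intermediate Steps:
t(Z) = 1 (t(Z) = Z/Z = 1)
-2*(t(M(5, -4)) - 8) = -2*(1 - 8) = -2*(-7) = 14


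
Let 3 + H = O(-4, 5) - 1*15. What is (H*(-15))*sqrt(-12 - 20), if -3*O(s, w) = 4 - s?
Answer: 1240*I*sqrt(2) ≈ 1753.6*I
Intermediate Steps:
O(s, w) = -4/3 + s/3 (O(s, w) = -(4 - s)/3 = -4/3 + s/3)
H = -62/3 (H = -3 + ((-4/3 + (1/3)*(-4)) - 1*15) = -3 + ((-4/3 - 4/3) - 15) = -3 + (-8/3 - 15) = -3 - 53/3 = -62/3 ≈ -20.667)
(H*(-15))*sqrt(-12 - 20) = (-62/3*(-15))*sqrt(-12 - 20) = 310*sqrt(-32) = 310*(4*I*sqrt(2)) = 1240*I*sqrt(2)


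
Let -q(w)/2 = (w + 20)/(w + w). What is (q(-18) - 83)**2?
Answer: 556516/81 ≈ 6870.6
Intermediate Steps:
q(w) = -(20 + w)/w (q(w) = -2*(w + 20)/(w + w) = -2*(20 + w)/(2*w) = -2*(20 + w)*1/(2*w) = -(20 + w)/w)
(q(-18) - 83)**2 = ((-20 - 1*(-18))/(-18) - 83)**2 = (-(-20 + 18)/18 - 83)**2 = (-1/18*(-2) - 83)**2 = (1/9 - 83)**2 = (-746/9)**2 = 556516/81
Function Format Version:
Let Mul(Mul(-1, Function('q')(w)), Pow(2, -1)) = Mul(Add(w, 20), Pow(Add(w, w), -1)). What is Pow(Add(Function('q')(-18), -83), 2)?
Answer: Rational(556516, 81) ≈ 6870.6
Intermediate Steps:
Function('q')(w) = Mul(-1, Pow(w, -1), Add(20, w)) (Function('q')(w) = Mul(-2, Mul(Add(w, 20), Pow(Add(w, w), -1))) = Mul(-2, Mul(Add(20, w), Pow(Mul(2, w), -1))) = Mul(-2, Mul(Add(20, w), Mul(Rational(1, 2), Pow(w, -1)))) = Mul(-2, Mul(Rational(1, 2), Pow(w, -1), Add(20, w))) = Mul(-1, Pow(w, -1), Add(20, w)))
Pow(Add(Function('q')(-18), -83), 2) = Pow(Add(Mul(Pow(-18, -1), Add(-20, Mul(-1, -18))), -83), 2) = Pow(Add(Mul(Rational(-1, 18), Add(-20, 18)), -83), 2) = Pow(Add(Mul(Rational(-1, 18), -2), -83), 2) = Pow(Add(Rational(1, 9), -83), 2) = Pow(Rational(-746, 9), 2) = Rational(556516, 81)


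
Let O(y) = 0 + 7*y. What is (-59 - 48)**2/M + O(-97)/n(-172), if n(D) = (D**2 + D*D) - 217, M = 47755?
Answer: 642504354/2815205005 ≈ 0.22823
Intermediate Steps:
n(D) = -217 + 2*D**2 (n(D) = (D**2 + D**2) - 217 = 2*D**2 - 217 = -217 + 2*D**2)
O(y) = 7*y
(-59 - 48)**2/M + O(-97)/n(-172) = (-59 - 48)**2/47755 + (7*(-97))/(-217 + 2*(-172)**2) = (-107)**2*(1/47755) - 679/(-217 + 2*29584) = 11449*(1/47755) - 679/(-217 + 59168) = 11449/47755 - 679/58951 = 642504354/2815205005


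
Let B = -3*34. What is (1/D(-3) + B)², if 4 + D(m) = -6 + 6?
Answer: 167281/16 ≈ 10455.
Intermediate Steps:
B = -102
D(m) = -4 (D(m) = -4 + (-6 + 6) = -4 + 0 = -4)
(1/D(-3) + B)² = (1/(-4) - 102)² = (-¼ - 102)² = (-409/4)² = 167281/16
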